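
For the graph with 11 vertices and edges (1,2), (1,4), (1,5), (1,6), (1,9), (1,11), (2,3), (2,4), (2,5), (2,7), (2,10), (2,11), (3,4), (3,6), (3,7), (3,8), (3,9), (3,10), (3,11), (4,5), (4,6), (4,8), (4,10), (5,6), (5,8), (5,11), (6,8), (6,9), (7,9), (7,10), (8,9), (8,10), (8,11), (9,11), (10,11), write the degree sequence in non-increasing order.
[8, 7, 7, 7, 7, 6, 6, 6, 6, 6, 4] (degrees: deg(1)=6, deg(2)=7, deg(3)=8, deg(4)=7, deg(5)=6, deg(6)=6, deg(7)=4, deg(8)=7, deg(9)=6, deg(10)=6, deg(11)=7)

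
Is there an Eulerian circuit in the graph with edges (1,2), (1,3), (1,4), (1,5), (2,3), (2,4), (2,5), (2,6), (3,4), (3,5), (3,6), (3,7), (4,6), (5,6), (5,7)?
No (2 vertices have odd degree: {2, 5}; Eulerian circuit requires 0)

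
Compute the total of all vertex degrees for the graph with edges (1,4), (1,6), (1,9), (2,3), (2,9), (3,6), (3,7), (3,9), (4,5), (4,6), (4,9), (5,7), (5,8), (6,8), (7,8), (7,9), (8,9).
34 (handshake: sum of degrees = 2|E| = 2 x 17 = 34)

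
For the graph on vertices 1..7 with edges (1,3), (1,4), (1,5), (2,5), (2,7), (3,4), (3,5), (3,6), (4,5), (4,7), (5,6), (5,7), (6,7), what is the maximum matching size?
3 (matching: (1,4), (2,5), (6,7); upper bound floor(n/2) = floor(7/2) = 3)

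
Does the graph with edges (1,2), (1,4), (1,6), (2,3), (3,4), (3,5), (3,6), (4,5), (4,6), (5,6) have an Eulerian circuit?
No (2 vertices have odd degree: {1, 5}; Eulerian circuit requires 0)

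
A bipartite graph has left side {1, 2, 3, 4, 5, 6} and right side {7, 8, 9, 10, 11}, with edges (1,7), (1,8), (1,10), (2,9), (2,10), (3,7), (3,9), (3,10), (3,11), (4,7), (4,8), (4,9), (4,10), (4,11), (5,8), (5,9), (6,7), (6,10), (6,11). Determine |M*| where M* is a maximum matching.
5 (matching: (1,10), (2,9), (3,11), (4,8), (6,7); upper bound min(|L|,|R|) = min(6,5) = 5)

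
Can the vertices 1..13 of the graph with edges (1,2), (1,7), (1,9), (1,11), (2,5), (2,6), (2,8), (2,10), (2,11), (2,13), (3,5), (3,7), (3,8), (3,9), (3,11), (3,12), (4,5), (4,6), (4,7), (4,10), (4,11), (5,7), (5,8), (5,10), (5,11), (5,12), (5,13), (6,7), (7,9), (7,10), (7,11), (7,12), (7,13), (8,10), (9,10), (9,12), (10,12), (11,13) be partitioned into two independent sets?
No (odd cycle of length 3: 2 -> 1 -> 11 -> 2)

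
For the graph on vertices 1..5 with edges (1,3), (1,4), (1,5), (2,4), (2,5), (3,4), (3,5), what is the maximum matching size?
2 (matching: (2,4), (3,5); upper bound floor(n/2) = floor(5/2) = 2)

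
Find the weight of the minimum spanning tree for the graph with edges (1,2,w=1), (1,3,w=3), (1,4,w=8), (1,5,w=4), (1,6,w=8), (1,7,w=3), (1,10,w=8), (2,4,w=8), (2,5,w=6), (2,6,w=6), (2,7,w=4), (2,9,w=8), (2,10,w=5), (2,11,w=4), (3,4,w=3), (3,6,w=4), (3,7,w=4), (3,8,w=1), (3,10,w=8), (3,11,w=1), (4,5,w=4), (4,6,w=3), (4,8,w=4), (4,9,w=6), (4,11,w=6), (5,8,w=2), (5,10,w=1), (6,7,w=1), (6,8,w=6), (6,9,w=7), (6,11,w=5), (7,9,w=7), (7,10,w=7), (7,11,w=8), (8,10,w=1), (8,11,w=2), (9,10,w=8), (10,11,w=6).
21 (MST edges: (1,2,w=1), (1,3,w=3), (1,7,w=3), (3,4,w=3), (3,8,w=1), (3,11,w=1), (4,9,w=6), (5,10,w=1), (6,7,w=1), (8,10,w=1); sum of weights 1 + 3 + 3 + 3 + 1 + 1 + 6 + 1 + 1 + 1 = 21)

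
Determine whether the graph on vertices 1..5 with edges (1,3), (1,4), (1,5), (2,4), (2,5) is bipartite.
Yes. Partition: {1, 2}, {3, 4, 5}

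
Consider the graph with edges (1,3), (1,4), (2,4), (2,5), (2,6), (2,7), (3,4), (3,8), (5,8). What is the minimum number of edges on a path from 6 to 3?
3 (path: 6 -> 2 -> 4 -> 3, 3 edges)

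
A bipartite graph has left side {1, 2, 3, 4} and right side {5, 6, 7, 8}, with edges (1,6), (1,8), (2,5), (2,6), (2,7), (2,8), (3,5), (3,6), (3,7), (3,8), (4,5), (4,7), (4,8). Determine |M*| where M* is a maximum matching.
4 (matching: (1,8), (2,7), (3,6), (4,5); upper bound min(|L|,|R|) = min(4,4) = 4)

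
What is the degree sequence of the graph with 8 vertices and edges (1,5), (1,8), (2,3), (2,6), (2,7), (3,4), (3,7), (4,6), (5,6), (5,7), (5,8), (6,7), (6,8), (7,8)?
[5, 5, 4, 4, 3, 3, 2, 2] (degrees: deg(1)=2, deg(2)=3, deg(3)=3, deg(4)=2, deg(5)=4, deg(6)=5, deg(7)=5, deg(8)=4)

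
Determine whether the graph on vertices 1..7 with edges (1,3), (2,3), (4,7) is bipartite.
Yes. Partition: {1, 2, 4, 5, 6}, {3, 7}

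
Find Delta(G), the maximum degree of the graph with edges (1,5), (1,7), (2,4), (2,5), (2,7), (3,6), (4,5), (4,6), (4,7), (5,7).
4 (attained at vertices 4, 5, 7)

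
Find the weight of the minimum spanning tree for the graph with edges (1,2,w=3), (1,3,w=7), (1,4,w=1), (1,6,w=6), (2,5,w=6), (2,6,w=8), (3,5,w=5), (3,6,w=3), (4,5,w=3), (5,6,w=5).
15 (MST edges: (1,2,w=3), (1,4,w=1), (3,5,w=5), (3,6,w=3), (4,5,w=3); sum of weights 3 + 1 + 5 + 3 + 3 = 15)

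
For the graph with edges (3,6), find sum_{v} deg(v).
2 (handshake: sum of degrees = 2|E| = 2 x 1 = 2)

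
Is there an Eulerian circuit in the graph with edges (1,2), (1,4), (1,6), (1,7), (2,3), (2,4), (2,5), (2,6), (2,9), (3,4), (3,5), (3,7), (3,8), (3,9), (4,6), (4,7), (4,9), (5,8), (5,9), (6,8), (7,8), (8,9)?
No (2 vertices have odd degree: {8, 9}; Eulerian circuit requires 0)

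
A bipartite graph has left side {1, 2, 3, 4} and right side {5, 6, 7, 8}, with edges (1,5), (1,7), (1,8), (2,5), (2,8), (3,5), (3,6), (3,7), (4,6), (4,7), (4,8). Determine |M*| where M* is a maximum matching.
4 (matching: (1,8), (2,5), (3,7), (4,6); upper bound min(|L|,|R|) = min(4,4) = 4)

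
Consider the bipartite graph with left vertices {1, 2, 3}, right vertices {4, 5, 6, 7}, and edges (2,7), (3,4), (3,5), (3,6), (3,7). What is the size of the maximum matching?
2 (matching: (2,7), (3,6); upper bound min(|L|,|R|) = min(3,4) = 3)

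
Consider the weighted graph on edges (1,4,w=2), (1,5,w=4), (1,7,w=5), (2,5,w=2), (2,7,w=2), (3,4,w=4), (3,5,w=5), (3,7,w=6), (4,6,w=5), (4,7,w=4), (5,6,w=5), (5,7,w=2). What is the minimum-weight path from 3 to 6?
9 (path: 3 -> 4 -> 6; weights 4 + 5 = 9)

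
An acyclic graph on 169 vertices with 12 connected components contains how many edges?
157 (Each of the 12 component trees on V_i vertices has V_i - 1 edges; summing gives V - C = 169 - 12 = 157)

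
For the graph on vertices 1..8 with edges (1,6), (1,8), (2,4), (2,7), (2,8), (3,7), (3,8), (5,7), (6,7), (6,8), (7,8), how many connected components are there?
1 (components: {1, 2, 3, 4, 5, 6, 7, 8})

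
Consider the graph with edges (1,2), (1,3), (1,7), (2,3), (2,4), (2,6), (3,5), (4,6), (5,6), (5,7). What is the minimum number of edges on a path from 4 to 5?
2 (path: 4 -> 6 -> 5, 2 edges)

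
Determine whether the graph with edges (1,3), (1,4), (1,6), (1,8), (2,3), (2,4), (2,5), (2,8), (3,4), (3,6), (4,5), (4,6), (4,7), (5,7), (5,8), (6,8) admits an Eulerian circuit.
Yes (the graph is connected and all 8 vertices have even degree)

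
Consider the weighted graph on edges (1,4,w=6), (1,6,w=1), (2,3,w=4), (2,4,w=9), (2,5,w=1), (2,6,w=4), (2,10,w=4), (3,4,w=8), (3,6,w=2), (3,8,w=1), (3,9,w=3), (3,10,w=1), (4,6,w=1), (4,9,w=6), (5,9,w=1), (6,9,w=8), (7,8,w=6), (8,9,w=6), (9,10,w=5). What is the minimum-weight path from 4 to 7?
10 (path: 4 -> 6 -> 3 -> 8 -> 7; weights 1 + 2 + 1 + 6 = 10)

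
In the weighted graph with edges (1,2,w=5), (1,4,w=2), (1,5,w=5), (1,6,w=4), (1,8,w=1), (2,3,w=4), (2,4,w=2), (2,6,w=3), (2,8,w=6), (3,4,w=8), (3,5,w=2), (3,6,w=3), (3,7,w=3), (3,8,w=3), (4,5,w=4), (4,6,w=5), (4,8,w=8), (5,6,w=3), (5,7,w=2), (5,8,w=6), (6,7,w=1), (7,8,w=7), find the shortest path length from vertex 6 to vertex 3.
3 (path: 6 -> 3; weights 3 = 3)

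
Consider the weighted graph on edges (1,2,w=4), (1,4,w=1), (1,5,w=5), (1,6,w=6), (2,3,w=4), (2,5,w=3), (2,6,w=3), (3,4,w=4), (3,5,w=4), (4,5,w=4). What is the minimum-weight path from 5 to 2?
3 (path: 5 -> 2; weights 3 = 3)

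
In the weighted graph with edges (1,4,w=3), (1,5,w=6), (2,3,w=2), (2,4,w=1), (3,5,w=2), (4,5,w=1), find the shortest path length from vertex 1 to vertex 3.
6 (path: 1 -> 4 -> 5 -> 3; weights 3 + 1 + 2 = 6)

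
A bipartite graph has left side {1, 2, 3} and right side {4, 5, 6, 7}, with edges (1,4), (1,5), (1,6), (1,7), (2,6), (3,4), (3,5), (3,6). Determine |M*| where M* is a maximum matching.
3 (matching: (1,7), (2,6), (3,5); upper bound min(|L|,|R|) = min(3,4) = 3)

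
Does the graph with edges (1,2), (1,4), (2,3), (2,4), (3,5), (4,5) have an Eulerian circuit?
No (2 vertices have odd degree: {2, 4}; Eulerian circuit requires 0)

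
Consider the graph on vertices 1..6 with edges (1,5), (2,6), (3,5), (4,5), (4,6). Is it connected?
Yes (BFS from 1 visits [1, 5, 3, 4, 6, 2] — all 6 vertices reached)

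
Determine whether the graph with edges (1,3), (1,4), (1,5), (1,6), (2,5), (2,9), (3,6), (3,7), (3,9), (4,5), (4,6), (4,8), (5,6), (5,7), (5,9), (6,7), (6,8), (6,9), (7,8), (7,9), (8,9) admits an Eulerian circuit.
No (2 vertices have odd degree: {6, 7}; Eulerian circuit requires 0)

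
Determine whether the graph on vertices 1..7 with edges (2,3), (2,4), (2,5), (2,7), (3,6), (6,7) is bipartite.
Yes. Partition: {1, 2, 6}, {3, 4, 5, 7}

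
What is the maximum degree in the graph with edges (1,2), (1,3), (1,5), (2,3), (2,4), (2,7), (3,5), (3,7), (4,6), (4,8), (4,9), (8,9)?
4 (attained at vertices 2, 3, 4)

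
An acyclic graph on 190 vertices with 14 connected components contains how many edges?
176 (Each of the 14 component trees on V_i vertices has V_i - 1 edges; summing gives V - C = 190 - 14 = 176)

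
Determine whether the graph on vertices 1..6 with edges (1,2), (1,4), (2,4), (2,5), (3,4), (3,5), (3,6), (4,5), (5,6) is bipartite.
No (odd cycle of length 3: 4 -> 1 -> 2 -> 4)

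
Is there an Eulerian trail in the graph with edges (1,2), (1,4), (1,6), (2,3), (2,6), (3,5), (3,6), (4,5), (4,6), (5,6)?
No (6 vertices have odd degree: {1, 2, 3, 4, 5, 6}; Eulerian path requires 0 or 2)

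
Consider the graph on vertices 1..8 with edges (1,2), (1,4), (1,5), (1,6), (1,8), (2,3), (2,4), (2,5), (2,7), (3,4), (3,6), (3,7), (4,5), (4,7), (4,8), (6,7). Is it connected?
Yes (BFS from 1 visits [1, 2, 4, 5, 6, 8, 3, 7] — all 8 vertices reached)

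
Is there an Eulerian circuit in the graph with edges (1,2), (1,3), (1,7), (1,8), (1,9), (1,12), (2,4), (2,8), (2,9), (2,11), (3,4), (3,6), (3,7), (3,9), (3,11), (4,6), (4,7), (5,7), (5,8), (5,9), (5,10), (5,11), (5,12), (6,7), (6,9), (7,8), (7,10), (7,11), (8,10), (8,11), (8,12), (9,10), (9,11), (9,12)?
No (2 vertices have odd degree: {2, 8}; Eulerian circuit requires 0)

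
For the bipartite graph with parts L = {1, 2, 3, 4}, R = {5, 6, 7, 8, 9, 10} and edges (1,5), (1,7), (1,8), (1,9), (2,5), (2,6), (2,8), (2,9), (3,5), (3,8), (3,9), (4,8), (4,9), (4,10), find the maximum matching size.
4 (matching: (1,7), (2,8), (3,9), (4,10); upper bound min(|L|,|R|) = min(4,6) = 4)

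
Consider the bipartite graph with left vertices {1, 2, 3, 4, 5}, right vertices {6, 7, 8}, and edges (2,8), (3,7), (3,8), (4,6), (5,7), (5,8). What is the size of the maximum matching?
3 (matching: (2,8), (3,7), (4,6); upper bound min(|L|,|R|) = min(5,3) = 3)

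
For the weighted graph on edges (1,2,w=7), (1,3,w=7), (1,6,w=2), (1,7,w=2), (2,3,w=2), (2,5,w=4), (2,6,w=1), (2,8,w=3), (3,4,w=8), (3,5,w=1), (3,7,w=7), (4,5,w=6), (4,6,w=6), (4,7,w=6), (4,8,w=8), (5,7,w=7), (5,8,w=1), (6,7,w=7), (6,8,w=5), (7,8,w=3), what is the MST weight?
15 (MST edges: (1,6,w=2), (1,7,w=2), (2,3,w=2), (2,6,w=1), (3,5,w=1), (4,6,w=6), (5,8,w=1); sum of weights 2 + 2 + 2 + 1 + 1 + 6 + 1 = 15)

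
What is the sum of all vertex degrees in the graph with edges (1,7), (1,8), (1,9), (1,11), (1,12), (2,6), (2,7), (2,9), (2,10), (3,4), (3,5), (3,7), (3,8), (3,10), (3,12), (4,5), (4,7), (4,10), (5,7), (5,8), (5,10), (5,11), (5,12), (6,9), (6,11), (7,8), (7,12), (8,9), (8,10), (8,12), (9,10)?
62 (handshake: sum of degrees = 2|E| = 2 x 31 = 62)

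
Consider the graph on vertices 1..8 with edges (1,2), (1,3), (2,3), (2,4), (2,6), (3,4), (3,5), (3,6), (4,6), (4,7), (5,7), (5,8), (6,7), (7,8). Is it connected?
Yes (BFS from 1 visits [1, 2, 3, 4, 6, 5, 7, 8] — all 8 vertices reached)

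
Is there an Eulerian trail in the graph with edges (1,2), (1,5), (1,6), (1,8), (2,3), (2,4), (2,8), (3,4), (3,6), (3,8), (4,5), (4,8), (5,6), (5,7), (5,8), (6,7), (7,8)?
Yes (the graph is connected and exactly 2 vertices have odd degree: {5, 7}; any Eulerian path must start and end at those)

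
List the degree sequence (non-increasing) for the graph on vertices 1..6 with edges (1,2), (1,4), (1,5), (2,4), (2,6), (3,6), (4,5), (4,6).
[4, 3, 3, 3, 2, 1] (degrees: deg(1)=3, deg(2)=3, deg(3)=1, deg(4)=4, deg(5)=2, deg(6)=3)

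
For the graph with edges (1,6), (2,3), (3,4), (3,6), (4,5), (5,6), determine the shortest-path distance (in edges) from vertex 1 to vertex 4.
3 (path: 1 -> 6 -> 3 -> 4, 3 edges)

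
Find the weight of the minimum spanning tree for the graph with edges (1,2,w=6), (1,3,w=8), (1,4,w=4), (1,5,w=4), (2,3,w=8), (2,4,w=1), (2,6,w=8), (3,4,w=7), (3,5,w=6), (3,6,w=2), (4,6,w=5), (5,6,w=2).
13 (MST edges: (1,4,w=4), (1,5,w=4), (2,4,w=1), (3,6,w=2), (5,6,w=2); sum of weights 4 + 4 + 1 + 2 + 2 = 13)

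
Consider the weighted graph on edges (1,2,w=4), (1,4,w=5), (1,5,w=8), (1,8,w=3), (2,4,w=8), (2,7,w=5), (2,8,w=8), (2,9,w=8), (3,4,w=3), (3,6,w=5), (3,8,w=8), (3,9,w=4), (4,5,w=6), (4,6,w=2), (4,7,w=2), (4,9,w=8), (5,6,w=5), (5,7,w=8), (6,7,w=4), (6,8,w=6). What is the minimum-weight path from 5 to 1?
8 (path: 5 -> 1; weights 8 = 8)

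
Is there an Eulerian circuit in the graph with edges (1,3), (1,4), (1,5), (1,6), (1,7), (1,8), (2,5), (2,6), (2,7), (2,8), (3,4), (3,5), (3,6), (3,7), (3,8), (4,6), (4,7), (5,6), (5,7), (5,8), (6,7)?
Yes (the graph is connected and all 8 vertices have even degree)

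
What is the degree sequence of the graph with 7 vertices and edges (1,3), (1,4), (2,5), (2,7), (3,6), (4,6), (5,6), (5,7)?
[3, 3, 2, 2, 2, 2, 2] (degrees: deg(1)=2, deg(2)=2, deg(3)=2, deg(4)=2, deg(5)=3, deg(6)=3, deg(7)=2)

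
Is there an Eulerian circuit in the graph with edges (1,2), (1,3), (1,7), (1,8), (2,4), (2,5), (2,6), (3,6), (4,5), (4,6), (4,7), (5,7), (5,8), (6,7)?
Yes (the graph is connected and all 8 vertices have even degree)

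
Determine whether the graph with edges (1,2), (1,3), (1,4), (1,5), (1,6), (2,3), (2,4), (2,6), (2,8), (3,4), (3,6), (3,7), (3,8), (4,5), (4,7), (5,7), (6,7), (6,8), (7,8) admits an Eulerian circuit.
No (6 vertices have odd degree: {1, 2, 4, 5, 6, 7}; Eulerian circuit requires 0)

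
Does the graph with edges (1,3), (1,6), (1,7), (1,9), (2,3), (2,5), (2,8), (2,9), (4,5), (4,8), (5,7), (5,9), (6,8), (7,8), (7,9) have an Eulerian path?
Yes — and in fact it has an Eulerian circuit (the graph is connected and all 9 vertices have even degree)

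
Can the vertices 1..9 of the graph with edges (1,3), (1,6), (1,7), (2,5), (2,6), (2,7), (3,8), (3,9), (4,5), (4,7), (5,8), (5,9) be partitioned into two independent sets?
Yes. Partition: {1, 2, 4, 8, 9}, {3, 5, 6, 7}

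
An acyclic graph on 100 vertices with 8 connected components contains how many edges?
92 (Each of the 8 component trees on V_i vertices has V_i - 1 edges; summing gives V - C = 100 - 8 = 92)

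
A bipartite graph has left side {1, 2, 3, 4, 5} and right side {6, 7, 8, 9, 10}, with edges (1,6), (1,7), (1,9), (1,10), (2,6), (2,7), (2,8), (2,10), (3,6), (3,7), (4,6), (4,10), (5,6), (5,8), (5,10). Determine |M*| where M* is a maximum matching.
5 (matching: (1,9), (2,10), (3,7), (4,6), (5,8); upper bound min(|L|,|R|) = min(5,5) = 5)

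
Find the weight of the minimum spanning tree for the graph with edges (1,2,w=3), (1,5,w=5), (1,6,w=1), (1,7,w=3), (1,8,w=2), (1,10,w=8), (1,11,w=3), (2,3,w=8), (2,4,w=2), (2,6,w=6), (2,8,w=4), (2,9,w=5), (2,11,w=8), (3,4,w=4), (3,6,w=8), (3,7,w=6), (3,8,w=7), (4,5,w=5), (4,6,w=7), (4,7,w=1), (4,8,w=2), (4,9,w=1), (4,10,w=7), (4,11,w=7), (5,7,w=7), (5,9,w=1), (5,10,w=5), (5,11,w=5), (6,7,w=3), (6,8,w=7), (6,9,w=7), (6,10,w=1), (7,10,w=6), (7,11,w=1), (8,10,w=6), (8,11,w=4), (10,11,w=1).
15 (MST edges: (1,6,w=1), (1,8,w=2), (2,4,w=2), (3,4,w=4), (4,7,w=1), (4,9,w=1), (5,9,w=1), (6,10,w=1), (7,11,w=1), (10,11,w=1); sum of weights 1 + 2 + 2 + 4 + 1 + 1 + 1 + 1 + 1 + 1 = 15)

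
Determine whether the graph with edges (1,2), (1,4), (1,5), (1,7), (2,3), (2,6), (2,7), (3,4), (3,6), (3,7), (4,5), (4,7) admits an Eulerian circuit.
Yes (the graph is connected and all 7 vertices have even degree)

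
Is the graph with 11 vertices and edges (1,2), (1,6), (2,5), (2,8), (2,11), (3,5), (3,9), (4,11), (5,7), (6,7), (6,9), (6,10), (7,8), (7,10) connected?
Yes (BFS from 1 visits [1, 2, 6, 5, 8, 11, 7, 9, 10, 3, 4] — all 11 vertices reached)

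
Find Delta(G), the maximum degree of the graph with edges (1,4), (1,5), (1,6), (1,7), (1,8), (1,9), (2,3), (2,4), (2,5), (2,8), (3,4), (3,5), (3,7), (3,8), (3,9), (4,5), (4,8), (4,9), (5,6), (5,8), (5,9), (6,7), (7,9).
7 (attained at vertex 5)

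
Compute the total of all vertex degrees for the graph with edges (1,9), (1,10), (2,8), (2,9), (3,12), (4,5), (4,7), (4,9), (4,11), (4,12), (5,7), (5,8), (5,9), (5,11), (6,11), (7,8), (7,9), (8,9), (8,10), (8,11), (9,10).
42 (handshake: sum of degrees = 2|E| = 2 x 21 = 42)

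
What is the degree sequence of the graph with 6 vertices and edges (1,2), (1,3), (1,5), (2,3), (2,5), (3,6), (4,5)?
[3, 3, 3, 3, 1, 1] (degrees: deg(1)=3, deg(2)=3, deg(3)=3, deg(4)=1, deg(5)=3, deg(6)=1)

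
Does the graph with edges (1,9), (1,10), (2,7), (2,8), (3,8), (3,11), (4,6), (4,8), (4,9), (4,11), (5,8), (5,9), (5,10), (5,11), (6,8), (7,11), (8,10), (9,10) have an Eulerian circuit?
Yes (the graph is connected and all 11 vertices have even degree)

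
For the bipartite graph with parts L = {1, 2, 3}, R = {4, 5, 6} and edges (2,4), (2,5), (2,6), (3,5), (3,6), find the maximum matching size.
2 (matching: (2,6), (3,5); upper bound min(|L|,|R|) = min(3,3) = 3)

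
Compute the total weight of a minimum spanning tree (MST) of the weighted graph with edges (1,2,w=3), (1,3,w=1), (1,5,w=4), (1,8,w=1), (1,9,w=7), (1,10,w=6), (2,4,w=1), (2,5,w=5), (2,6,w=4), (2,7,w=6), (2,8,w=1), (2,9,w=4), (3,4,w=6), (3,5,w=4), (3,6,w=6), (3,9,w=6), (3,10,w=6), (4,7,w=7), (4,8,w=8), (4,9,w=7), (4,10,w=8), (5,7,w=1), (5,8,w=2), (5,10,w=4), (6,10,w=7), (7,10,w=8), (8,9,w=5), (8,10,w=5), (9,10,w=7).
19 (MST edges: (1,3,w=1), (1,8,w=1), (2,4,w=1), (2,6,w=4), (2,8,w=1), (2,9,w=4), (5,7,w=1), (5,8,w=2), (5,10,w=4); sum of weights 1 + 1 + 1 + 4 + 1 + 4 + 1 + 2 + 4 = 19)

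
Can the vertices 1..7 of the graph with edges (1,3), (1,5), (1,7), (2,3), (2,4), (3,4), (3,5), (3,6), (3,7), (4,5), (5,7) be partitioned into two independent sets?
No (odd cycle of length 3: 5 -> 1 -> 7 -> 5)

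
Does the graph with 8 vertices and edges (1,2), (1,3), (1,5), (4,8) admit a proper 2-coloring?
Yes. Partition: {1, 4, 6, 7}, {2, 3, 5, 8}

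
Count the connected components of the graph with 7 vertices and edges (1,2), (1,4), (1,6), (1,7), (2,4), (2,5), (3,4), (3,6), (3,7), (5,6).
1 (components: {1, 2, 3, 4, 5, 6, 7})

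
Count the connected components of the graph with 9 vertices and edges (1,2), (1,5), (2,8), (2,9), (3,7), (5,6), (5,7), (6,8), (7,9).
2 (components: {1, 2, 3, 5, 6, 7, 8, 9}, {4})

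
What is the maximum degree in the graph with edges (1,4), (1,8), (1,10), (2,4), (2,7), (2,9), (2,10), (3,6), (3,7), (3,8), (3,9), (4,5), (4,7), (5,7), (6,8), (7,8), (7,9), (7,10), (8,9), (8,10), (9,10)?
7 (attained at vertex 7)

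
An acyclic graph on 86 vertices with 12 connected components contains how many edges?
74 (Each of the 12 component trees on V_i vertices has V_i - 1 edges; summing gives V - C = 86 - 12 = 74)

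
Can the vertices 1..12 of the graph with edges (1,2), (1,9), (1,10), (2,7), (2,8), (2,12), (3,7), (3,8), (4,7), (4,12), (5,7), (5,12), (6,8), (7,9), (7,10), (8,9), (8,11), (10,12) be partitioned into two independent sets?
Yes. Partition: {1, 7, 8, 12}, {2, 3, 4, 5, 6, 9, 10, 11}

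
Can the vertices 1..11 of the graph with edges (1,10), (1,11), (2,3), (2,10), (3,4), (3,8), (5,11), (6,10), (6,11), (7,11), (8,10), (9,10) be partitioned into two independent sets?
Yes. Partition: {1, 2, 4, 5, 6, 7, 8, 9}, {3, 10, 11}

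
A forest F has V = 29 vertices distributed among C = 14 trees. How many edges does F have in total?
15 (Each of the 14 component trees on V_i vertices has V_i - 1 edges; summing gives V - C = 29 - 14 = 15)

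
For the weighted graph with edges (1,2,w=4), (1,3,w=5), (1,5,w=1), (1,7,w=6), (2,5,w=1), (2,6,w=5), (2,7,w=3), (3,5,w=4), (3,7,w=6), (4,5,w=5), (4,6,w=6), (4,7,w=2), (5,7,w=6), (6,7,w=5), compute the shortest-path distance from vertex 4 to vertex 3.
8 (path: 4 -> 7 -> 3; weights 2 + 6 = 8)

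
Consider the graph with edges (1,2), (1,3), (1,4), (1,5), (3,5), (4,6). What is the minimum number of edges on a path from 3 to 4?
2 (path: 3 -> 1 -> 4, 2 edges)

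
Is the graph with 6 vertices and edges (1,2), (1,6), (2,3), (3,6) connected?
No, it has 3 components: {1, 2, 3, 6}, {4}, {5}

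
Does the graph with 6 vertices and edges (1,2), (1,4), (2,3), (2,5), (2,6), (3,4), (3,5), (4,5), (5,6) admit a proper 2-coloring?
No (odd cycle of length 3: 5 -> 2 -> 6 -> 5)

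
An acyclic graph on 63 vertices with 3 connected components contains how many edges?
60 (Each of the 3 component trees on V_i vertices has V_i - 1 edges; summing gives V - C = 63 - 3 = 60)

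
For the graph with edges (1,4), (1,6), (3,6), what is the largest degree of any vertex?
2 (attained at vertices 1, 6)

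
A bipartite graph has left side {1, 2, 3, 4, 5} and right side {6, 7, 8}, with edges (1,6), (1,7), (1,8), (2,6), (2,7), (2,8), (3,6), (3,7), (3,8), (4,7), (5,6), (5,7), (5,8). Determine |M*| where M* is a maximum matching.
3 (matching: (1,8), (2,7), (3,6); upper bound min(|L|,|R|) = min(5,3) = 3)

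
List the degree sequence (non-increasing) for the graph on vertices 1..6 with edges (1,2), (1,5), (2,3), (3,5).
[2, 2, 2, 2, 0, 0] (degrees: deg(1)=2, deg(2)=2, deg(3)=2, deg(4)=0, deg(5)=2, deg(6)=0)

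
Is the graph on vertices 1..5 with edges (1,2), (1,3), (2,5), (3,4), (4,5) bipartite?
No (odd cycle of length 5: 4 -> 3 -> 1 -> 2 -> 5 -> 4)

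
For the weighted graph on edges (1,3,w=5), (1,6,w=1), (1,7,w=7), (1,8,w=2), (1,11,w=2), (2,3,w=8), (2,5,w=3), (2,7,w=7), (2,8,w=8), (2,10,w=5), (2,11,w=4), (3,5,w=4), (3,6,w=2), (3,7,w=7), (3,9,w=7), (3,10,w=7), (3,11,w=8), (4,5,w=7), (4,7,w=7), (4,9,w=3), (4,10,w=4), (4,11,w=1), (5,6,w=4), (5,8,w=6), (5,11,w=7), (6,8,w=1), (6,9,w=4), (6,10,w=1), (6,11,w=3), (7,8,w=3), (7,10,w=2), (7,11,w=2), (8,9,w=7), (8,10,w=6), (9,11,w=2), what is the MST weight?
19 (MST edges: (1,6,w=1), (1,11,w=2), (2,5,w=3), (2,11,w=4), (3,6,w=2), (4,11,w=1), (6,8,w=1), (6,10,w=1), (7,10,w=2), (9,11,w=2); sum of weights 1 + 2 + 3 + 4 + 2 + 1 + 1 + 1 + 2 + 2 = 19)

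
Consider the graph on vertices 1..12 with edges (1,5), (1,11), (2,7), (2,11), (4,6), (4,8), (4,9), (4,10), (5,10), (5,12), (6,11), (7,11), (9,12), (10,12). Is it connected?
No, it has 2 components: {1, 2, 4, 5, 6, 7, 8, 9, 10, 11, 12}, {3}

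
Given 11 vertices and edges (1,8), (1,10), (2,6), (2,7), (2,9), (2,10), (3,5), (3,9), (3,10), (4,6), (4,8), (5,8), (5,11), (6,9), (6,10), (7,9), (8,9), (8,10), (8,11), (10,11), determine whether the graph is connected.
Yes (BFS from 1 visits [1, 8, 10, 4, 5, 9, 11, 2, 3, 6, 7] — all 11 vertices reached)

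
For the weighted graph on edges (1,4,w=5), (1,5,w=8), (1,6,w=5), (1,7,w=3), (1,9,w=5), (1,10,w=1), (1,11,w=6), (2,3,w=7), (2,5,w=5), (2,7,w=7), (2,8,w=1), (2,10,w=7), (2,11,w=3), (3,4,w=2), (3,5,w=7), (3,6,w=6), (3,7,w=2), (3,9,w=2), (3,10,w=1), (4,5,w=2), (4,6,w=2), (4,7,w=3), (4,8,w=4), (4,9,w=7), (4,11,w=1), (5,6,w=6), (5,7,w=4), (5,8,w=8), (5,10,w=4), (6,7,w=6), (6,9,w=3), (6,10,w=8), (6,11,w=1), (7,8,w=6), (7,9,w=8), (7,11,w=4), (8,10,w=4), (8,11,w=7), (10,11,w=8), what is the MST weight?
16 (MST edges: (1,10,w=1), (2,8,w=1), (2,11,w=3), (3,4,w=2), (3,7,w=2), (3,9,w=2), (3,10,w=1), (4,5,w=2), (4,11,w=1), (6,11,w=1); sum of weights 1 + 1 + 3 + 2 + 2 + 2 + 1 + 2 + 1 + 1 = 16)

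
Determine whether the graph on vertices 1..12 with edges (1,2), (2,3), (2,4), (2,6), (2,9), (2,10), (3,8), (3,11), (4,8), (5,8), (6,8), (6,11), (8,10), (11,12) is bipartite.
Yes. Partition: {1, 3, 4, 5, 6, 7, 9, 10, 12}, {2, 8, 11}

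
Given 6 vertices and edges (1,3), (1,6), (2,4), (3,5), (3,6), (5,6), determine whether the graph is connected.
No, it has 2 components: {1, 3, 5, 6}, {2, 4}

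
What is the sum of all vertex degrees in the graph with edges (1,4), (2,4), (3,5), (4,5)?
8 (handshake: sum of degrees = 2|E| = 2 x 4 = 8)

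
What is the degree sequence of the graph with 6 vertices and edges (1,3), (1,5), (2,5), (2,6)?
[2, 2, 2, 1, 1, 0] (degrees: deg(1)=2, deg(2)=2, deg(3)=1, deg(4)=0, deg(5)=2, deg(6)=1)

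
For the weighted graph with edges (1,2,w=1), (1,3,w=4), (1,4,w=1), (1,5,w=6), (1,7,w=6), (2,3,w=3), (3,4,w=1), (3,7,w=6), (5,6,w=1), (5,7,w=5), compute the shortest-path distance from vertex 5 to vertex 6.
1 (path: 5 -> 6; weights 1 = 1)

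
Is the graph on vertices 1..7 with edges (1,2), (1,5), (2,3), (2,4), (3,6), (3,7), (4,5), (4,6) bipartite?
Yes. Partition: {1, 3, 4}, {2, 5, 6, 7}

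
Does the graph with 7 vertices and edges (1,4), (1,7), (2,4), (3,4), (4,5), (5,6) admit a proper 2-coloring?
Yes. Partition: {1, 2, 3, 5}, {4, 6, 7}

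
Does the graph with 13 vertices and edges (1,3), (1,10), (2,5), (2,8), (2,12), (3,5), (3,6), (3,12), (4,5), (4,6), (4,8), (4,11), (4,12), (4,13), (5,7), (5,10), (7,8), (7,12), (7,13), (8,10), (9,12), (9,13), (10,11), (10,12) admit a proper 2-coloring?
Yes. Partition: {1, 5, 6, 8, 11, 12, 13}, {2, 3, 4, 7, 9, 10}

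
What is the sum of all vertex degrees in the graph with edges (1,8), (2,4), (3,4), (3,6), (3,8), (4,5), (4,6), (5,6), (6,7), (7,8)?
20 (handshake: sum of degrees = 2|E| = 2 x 10 = 20)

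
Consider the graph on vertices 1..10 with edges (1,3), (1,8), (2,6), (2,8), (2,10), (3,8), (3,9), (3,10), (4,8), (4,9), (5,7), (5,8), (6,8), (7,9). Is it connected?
Yes (BFS from 1 visits [1, 3, 8, 9, 10, 2, 4, 5, 6, 7] — all 10 vertices reached)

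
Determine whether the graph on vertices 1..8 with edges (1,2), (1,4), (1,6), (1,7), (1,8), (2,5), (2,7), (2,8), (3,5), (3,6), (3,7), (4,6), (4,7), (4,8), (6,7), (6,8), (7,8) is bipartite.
No (odd cycle of length 3: 6 -> 1 -> 7 -> 6)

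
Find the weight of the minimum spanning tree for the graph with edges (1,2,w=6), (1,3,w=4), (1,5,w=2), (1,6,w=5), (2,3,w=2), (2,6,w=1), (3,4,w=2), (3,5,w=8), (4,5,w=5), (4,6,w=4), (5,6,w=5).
11 (MST edges: (1,3,w=4), (1,5,w=2), (2,3,w=2), (2,6,w=1), (3,4,w=2); sum of weights 4 + 2 + 2 + 1 + 2 = 11)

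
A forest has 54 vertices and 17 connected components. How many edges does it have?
37 (Each of the 17 component trees on V_i vertices has V_i - 1 edges; summing gives V - C = 54 - 17 = 37)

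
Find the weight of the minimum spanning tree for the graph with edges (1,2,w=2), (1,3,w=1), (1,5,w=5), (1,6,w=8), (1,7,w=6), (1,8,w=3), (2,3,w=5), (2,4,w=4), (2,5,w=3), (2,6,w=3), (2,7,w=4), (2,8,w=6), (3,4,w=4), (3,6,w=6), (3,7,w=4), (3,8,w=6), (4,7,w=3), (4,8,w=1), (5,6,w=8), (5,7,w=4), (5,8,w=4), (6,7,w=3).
16 (MST edges: (1,2,w=2), (1,3,w=1), (1,8,w=3), (2,5,w=3), (2,6,w=3), (4,7,w=3), (4,8,w=1); sum of weights 2 + 1 + 3 + 3 + 3 + 3 + 1 = 16)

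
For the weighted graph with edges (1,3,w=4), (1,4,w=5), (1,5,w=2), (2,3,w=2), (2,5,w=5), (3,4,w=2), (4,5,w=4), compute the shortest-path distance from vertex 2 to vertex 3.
2 (path: 2 -> 3; weights 2 = 2)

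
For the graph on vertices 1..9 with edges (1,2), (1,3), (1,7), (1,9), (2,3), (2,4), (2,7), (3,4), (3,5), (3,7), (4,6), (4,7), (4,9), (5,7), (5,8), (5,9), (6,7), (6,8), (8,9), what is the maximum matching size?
4 (matching: (2,4), (3,7), (5,9), (6,8); upper bound floor(n/2) = floor(9/2) = 4)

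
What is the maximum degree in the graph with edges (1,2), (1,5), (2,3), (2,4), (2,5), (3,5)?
4 (attained at vertex 2)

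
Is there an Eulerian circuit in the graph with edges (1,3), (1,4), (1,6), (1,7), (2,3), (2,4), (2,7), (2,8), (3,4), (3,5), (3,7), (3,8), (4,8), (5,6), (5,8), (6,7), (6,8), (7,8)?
No (2 vertices have odd degree: {5, 7}; Eulerian circuit requires 0)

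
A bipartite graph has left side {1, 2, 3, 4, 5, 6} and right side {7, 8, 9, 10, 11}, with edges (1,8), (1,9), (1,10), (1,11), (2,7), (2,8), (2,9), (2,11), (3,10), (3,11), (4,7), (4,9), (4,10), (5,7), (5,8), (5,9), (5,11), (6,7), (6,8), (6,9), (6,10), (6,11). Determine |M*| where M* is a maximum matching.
5 (matching: (1,11), (2,9), (3,10), (4,7), (5,8); upper bound min(|L|,|R|) = min(6,5) = 5)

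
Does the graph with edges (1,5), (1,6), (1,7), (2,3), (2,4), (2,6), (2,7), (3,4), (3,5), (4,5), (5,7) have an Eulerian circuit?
No (4 vertices have odd degree: {1, 3, 4, 7}; Eulerian circuit requires 0)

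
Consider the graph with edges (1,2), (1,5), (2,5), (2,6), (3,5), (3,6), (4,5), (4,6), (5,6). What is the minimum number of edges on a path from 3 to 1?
2 (path: 3 -> 5 -> 1, 2 edges)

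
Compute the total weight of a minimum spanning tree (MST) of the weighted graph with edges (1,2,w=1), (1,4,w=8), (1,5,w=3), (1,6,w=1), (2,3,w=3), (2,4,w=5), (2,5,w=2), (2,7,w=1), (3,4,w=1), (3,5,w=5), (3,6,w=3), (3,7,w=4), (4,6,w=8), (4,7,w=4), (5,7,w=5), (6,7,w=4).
9 (MST edges: (1,2,w=1), (1,6,w=1), (2,3,w=3), (2,5,w=2), (2,7,w=1), (3,4,w=1); sum of weights 1 + 1 + 3 + 2 + 1 + 1 = 9)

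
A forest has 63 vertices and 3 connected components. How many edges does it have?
60 (Each of the 3 component trees on V_i vertices has V_i - 1 edges; summing gives V - C = 63 - 3 = 60)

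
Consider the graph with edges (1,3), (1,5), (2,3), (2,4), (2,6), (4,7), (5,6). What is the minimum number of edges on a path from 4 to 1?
3 (path: 4 -> 2 -> 3 -> 1, 3 edges)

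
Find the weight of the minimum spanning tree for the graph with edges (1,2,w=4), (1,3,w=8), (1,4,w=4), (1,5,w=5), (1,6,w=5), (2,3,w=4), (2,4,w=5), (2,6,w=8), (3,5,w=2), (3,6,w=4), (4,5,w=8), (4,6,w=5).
18 (MST edges: (1,2,w=4), (1,4,w=4), (2,3,w=4), (3,5,w=2), (3,6,w=4); sum of weights 4 + 4 + 4 + 2 + 4 = 18)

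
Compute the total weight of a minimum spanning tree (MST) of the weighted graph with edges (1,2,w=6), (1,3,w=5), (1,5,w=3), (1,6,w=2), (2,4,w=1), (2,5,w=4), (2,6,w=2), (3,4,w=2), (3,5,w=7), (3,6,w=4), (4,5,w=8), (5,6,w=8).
10 (MST edges: (1,5,w=3), (1,6,w=2), (2,4,w=1), (2,6,w=2), (3,4,w=2); sum of weights 3 + 2 + 1 + 2 + 2 = 10)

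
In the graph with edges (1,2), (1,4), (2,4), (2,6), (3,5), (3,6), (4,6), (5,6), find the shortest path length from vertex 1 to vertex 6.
2 (path: 1 -> 4 -> 6, 2 edges)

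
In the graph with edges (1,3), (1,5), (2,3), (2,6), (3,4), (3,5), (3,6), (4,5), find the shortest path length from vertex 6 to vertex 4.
2 (path: 6 -> 3 -> 4, 2 edges)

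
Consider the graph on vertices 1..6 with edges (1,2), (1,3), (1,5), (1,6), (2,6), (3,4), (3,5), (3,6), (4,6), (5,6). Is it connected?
Yes (BFS from 1 visits [1, 2, 3, 5, 6, 4] — all 6 vertices reached)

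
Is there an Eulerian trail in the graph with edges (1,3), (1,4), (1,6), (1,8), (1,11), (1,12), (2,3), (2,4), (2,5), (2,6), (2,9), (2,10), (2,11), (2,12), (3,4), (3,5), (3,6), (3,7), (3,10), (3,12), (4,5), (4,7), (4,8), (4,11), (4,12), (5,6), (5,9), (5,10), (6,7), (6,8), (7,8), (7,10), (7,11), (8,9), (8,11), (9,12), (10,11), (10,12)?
Yes — and in fact it has an Eulerian circuit (the graph is connected and all 12 vertices have even degree)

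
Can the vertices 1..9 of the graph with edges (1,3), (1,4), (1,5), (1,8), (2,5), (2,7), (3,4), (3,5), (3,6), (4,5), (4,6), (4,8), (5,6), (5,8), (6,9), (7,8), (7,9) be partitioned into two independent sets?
No (odd cycle of length 3: 8 -> 1 -> 5 -> 8)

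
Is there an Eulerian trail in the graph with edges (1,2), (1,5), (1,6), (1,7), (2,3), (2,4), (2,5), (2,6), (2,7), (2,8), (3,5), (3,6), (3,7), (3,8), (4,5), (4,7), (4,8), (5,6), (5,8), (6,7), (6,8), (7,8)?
Yes (the graph is connected and exactly 2 vertices have odd degree: {2, 3}; any Eulerian path must start and end at those)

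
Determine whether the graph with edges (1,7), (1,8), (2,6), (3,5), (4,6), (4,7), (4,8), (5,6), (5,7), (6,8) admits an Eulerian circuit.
No (6 vertices have odd degree: {2, 3, 4, 5, 7, 8}; Eulerian circuit requires 0)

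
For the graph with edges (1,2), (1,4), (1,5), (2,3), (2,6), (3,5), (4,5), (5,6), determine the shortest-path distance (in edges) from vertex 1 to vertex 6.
2 (path: 1 -> 2 -> 6, 2 edges)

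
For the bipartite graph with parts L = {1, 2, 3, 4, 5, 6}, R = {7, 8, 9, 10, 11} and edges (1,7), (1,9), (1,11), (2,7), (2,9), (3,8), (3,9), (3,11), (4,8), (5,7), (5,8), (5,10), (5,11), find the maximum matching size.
5 (matching: (1,11), (2,7), (3,9), (4,8), (5,10); upper bound min(|L|,|R|) = min(6,5) = 5)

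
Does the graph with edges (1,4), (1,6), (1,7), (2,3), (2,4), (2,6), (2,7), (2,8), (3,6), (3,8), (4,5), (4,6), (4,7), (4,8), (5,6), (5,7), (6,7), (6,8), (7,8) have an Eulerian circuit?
No (6 vertices have odd degree: {1, 2, 3, 5, 6, 8}; Eulerian circuit requires 0)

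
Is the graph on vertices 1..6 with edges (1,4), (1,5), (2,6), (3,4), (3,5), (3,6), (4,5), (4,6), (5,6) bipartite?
No (odd cycle of length 3: 5 -> 1 -> 4 -> 5)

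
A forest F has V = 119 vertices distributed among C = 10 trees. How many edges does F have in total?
109 (Each of the 10 component trees on V_i vertices has V_i - 1 edges; summing gives V - C = 119 - 10 = 109)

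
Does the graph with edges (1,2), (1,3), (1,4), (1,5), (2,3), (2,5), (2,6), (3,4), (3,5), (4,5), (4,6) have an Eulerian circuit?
Yes (the graph is connected and all 6 vertices have even degree)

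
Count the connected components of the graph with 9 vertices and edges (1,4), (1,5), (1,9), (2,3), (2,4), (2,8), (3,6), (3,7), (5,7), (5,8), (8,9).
1 (components: {1, 2, 3, 4, 5, 6, 7, 8, 9})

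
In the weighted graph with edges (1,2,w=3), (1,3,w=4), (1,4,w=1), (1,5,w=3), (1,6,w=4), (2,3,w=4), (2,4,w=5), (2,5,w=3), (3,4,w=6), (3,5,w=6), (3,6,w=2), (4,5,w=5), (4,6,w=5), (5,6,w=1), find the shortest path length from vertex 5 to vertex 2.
3 (path: 5 -> 2; weights 3 = 3)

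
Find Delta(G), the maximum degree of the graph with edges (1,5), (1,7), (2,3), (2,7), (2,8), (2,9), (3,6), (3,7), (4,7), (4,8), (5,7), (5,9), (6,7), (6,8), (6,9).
6 (attained at vertex 7)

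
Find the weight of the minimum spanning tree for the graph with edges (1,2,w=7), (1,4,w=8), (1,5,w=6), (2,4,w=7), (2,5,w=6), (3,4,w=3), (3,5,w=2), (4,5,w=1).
15 (MST edges: (1,5,w=6), (2,5,w=6), (3,5,w=2), (4,5,w=1); sum of weights 6 + 6 + 2 + 1 = 15)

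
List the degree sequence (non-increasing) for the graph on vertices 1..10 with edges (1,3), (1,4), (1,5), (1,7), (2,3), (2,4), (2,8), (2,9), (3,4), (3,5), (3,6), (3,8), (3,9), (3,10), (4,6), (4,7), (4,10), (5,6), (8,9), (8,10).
[8, 6, 4, 4, 4, 3, 3, 3, 3, 2] (degrees: deg(1)=4, deg(2)=4, deg(3)=8, deg(4)=6, deg(5)=3, deg(6)=3, deg(7)=2, deg(8)=4, deg(9)=3, deg(10)=3)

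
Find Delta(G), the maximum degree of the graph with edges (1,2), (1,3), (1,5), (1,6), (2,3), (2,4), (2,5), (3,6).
4 (attained at vertices 1, 2)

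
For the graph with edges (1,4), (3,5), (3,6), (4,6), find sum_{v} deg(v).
8 (handshake: sum of degrees = 2|E| = 2 x 4 = 8)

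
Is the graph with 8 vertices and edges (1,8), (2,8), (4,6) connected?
No, it has 5 components: {1, 2, 8}, {3}, {4, 6}, {5}, {7}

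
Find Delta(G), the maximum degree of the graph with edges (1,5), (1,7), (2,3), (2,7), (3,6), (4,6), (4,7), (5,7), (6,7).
5 (attained at vertex 7)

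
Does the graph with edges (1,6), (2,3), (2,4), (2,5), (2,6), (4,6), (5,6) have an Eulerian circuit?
No (2 vertices have odd degree: {1, 3}; Eulerian circuit requires 0)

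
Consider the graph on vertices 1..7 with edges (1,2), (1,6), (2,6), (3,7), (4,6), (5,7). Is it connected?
No, it has 2 components: {1, 2, 4, 6}, {3, 5, 7}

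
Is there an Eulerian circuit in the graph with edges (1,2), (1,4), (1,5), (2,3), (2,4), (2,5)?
No (2 vertices have odd degree: {1, 3}; Eulerian circuit requires 0)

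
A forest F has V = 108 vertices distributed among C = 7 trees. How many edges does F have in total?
101 (Each of the 7 component trees on V_i vertices has V_i - 1 edges; summing gives V - C = 108 - 7 = 101)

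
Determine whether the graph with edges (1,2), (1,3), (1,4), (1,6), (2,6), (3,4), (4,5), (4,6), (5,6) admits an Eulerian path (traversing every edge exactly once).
Yes — and in fact it has an Eulerian circuit (the graph is connected and all 6 vertices have even degree)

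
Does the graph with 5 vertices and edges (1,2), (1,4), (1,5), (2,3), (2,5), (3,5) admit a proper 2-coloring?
No (odd cycle of length 3: 2 -> 1 -> 5 -> 2)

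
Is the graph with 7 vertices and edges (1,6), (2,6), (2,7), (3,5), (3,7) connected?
No, it has 2 components: {1, 2, 3, 5, 6, 7}, {4}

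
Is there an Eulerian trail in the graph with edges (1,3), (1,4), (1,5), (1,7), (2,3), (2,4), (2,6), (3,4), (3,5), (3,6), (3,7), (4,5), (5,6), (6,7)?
Yes (the graph is connected and exactly 2 vertices have odd degree: {2, 7}; any Eulerian path must start and end at those)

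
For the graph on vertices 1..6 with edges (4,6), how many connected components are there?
5 (components: {1}, {2}, {3}, {4, 6}, {5})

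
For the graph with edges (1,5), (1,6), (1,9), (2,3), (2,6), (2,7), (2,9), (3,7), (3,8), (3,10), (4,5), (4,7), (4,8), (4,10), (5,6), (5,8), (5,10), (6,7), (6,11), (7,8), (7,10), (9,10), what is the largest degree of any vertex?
6 (attained at vertex 7)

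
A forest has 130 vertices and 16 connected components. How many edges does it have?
114 (Each of the 16 component trees on V_i vertices has V_i - 1 edges; summing gives V - C = 130 - 16 = 114)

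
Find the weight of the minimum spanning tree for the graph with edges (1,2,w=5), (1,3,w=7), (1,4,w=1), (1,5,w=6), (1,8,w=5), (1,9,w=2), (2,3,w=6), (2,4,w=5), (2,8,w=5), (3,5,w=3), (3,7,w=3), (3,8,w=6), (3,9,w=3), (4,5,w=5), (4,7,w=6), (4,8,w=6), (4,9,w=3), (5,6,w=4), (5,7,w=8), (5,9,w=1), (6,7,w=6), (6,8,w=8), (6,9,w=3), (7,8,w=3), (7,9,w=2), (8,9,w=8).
20 (MST edges: (1,2,w=5), (1,4,w=1), (1,9,w=2), (3,7,w=3), (5,9,w=1), (6,9,w=3), (7,8,w=3), (7,9,w=2); sum of weights 5 + 1 + 2 + 3 + 1 + 3 + 3 + 2 = 20)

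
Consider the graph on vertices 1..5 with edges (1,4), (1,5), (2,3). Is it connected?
No, it has 2 components: {1, 4, 5}, {2, 3}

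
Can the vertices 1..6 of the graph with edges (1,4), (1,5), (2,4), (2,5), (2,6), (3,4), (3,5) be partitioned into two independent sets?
Yes. Partition: {1, 2, 3}, {4, 5, 6}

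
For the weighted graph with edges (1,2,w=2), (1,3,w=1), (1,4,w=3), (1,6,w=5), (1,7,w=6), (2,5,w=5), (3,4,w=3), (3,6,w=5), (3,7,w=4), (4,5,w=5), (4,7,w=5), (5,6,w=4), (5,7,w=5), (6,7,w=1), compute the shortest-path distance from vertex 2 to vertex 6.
7 (path: 2 -> 1 -> 6; weights 2 + 5 = 7)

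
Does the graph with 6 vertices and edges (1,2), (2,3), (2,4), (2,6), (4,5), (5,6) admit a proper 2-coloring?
Yes. Partition: {1, 3, 4, 6}, {2, 5}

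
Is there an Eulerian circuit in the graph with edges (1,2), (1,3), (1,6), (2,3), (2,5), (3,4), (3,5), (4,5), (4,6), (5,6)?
No (4 vertices have odd degree: {1, 2, 4, 6}; Eulerian circuit requires 0)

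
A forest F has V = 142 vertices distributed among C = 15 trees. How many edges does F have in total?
127 (Each of the 15 component trees on V_i vertices has V_i - 1 edges; summing gives V - C = 142 - 15 = 127)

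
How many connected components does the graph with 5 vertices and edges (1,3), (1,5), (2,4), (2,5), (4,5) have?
1 (components: {1, 2, 3, 4, 5})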